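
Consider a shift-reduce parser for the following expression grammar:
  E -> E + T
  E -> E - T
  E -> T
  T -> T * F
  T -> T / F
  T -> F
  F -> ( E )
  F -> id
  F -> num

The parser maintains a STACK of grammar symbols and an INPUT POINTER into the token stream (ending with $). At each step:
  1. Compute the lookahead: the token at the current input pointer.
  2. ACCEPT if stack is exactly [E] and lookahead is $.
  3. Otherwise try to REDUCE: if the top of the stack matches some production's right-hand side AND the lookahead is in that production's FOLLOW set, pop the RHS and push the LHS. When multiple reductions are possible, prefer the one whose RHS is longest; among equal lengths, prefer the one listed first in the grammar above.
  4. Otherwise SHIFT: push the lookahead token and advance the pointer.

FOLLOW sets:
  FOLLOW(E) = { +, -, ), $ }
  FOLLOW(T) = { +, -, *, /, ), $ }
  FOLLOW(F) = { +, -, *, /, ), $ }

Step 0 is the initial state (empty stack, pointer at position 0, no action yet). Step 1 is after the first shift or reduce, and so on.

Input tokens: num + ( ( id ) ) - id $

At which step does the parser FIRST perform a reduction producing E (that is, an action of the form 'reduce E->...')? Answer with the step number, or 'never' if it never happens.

Answer: 4

Derivation:
Step 1: shift num. Stack=[num] ptr=1 lookahead=+ remaining=[+ ( ( id ) ) - id $]
Step 2: reduce F->num. Stack=[F] ptr=1 lookahead=+ remaining=[+ ( ( id ) ) - id $]
Step 3: reduce T->F. Stack=[T] ptr=1 lookahead=+ remaining=[+ ( ( id ) ) - id $]
Step 4: reduce E->T. Stack=[E] ptr=1 lookahead=+ remaining=[+ ( ( id ) ) - id $]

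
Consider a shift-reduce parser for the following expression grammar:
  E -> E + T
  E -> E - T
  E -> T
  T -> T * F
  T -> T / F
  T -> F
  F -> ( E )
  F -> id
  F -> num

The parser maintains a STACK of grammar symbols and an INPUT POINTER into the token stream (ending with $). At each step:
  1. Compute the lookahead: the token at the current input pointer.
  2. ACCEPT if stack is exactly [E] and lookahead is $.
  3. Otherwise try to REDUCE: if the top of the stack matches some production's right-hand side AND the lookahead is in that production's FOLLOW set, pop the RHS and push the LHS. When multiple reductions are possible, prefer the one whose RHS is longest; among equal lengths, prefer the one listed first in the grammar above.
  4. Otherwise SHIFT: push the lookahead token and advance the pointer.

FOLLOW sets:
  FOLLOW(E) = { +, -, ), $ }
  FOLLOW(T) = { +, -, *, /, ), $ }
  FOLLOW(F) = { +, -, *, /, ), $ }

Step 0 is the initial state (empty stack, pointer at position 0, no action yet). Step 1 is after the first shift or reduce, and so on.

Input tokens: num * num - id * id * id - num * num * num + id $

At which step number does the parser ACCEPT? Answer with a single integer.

Step 1: shift num. Stack=[num] ptr=1 lookahead=* remaining=[* num - id * id * id - num * num * num + id $]
Step 2: reduce F->num. Stack=[F] ptr=1 lookahead=* remaining=[* num - id * id * id - num * num * num + id $]
Step 3: reduce T->F. Stack=[T] ptr=1 lookahead=* remaining=[* num - id * id * id - num * num * num + id $]
Step 4: shift *. Stack=[T *] ptr=2 lookahead=num remaining=[num - id * id * id - num * num * num + id $]
Step 5: shift num. Stack=[T * num] ptr=3 lookahead=- remaining=[- id * id * id - num * num * num + id $]
Step 6: reduce F->num. Stack=[T * F] ptr=3 lookahead=- remaining=[- id * id * id - num * num * num + id $]
Step 7: reduce T->T * F. Stack=[T] ptr=3 lookahead=- remaining=[- id * id * id - num * num * num + id $]
Step 8: reduce E->T. Stack=[E] ptr=3 lookahead=- remaining=[- id * id * id - num * num * num + id $]
Step 9: shift -. Stack=[E -] ptr=4 lookahead=id remaining=[id * id * id - num * num * num + id $]
Step 10: shift id. Stack=[E - id] ptr=5 lookahead=* remaining=[* id * id - num * num * num + id $]
Step 11: reduce F->id. Stack=[E - F] ptr=5 lookahead=* remaining=[* id * id - num * num * num + id $]
Step 12: reduce T->F. Stack=[E - T] ptr=5 lookahead=* remaining=[* id * id - num * num * num + id $]
Step 13: shift *. Stack=[E - T *] ptr=6 lookahead=id remaining=[id * id - num * num * num + id $]
Step 14: shift id. Stack=[E - T * id] ptr=7 lookahead=* remaining=[* id - num * num * num + id $]
Step 15: reduce F->id. Stack=[E - T * F] ptr=7 lookahead=* remaining=[* id - num * num * num + id $]
Step 16: reduce T->T * F. Stack=[E - T] ptr=7 lookahead=* remaining=[* id - num * num * num + id $]
Step 17: shift *. Stack=[E - T *] ptr=8 lookahead=id remaining=[id - num * num * num + id $]
Step 18: shift id. Stack=[E - T * id] ptr=9 lookahead=- remaining=[- num * num * num + id $]
Step 19: reduce F->id. Stack=[E - T * F] ptr=9 lookahead=- remaining=[- num * num * num + id $]
Step 20: reduce T->T * F. Stack=[E - T] ptr=9 lookahead=- remaining=[- num * num * num + id $]
Step 21: reduce E->E - T. Stack=[E] ptr=9 lookahead=- remaining=[- num * num * num + id $]
Step 22: shift -. Stack=[E -] ptr=10 lookahead=num remaining=[num * num * num + id $]
Step 23: shift num. Stack=[E - num] ptr=11 lookahead=* remaining=[* num * num + id $]
Step 24: reduce F->num. Stack=[E - F] ptr=11 lookahead=* remaining=[* num * num + id $]
Step 25: reduce T->F. Stack=[E - T] ptr=11 lookahead=* remaining=[* num * num + id $]
Step 26: shift *. Stack=[E - T *] ptr=12 lookahead=num remaining=[num * num + id $]
Step 27: shift num. Stack=[E - T * num] ptr=13 lookahead=* remaining=[* num + id $]
Step 28: reduce F->num. Stack=[E - T * F] ptr=13 lookahead=* remaining=[* num + id $]
Step 29: reduce T->T * F. Stack=[E - T] ptr=13 lookahead=* remaining=[* num + id $]
Step 30: shift *. Stack=[E - T *] ptr=14 lookahead=num remaining=[num + id $]
Step 31: shift num. Stack=[E - T * num] ptr=15 lookahead=+ remaining=[+ id $]
Step 32: reduce F->num. Stack=[E - T * F] ptr=15 lookahead=+ remaining=[+ id $]
Step 33: reduce T->T * F. Stack=[E - T] ptr=15 lookahead=+ remaining=[+ id $]
Step 34: reduce E->E - T. Stack=[E] ptr=15 lookahead=+ remaining=[+ id $]
Step 35: shift +. Stack=[E +] ptr=16 lookahead=id remaining=[id $]
Step 36: shift id. Stack=[E + id] ptr=17 lookahead=$ remaining=[$]
Step 37: reduce F->id. Stack=[E + F] ptr=17 lookahead=$ remaining=[$]
Step 38: reduce T->F. Stack=[E + T] ptr=17 lookahead=$ remaining=[$]
Step 39: reduce E->E + T. Stack=[E] ptr=17 lookahead=$ remaining=[$]
Step 40: accept. Stack=[E] ptr=17 lookahead=$ remaining=[$]

Answer: 40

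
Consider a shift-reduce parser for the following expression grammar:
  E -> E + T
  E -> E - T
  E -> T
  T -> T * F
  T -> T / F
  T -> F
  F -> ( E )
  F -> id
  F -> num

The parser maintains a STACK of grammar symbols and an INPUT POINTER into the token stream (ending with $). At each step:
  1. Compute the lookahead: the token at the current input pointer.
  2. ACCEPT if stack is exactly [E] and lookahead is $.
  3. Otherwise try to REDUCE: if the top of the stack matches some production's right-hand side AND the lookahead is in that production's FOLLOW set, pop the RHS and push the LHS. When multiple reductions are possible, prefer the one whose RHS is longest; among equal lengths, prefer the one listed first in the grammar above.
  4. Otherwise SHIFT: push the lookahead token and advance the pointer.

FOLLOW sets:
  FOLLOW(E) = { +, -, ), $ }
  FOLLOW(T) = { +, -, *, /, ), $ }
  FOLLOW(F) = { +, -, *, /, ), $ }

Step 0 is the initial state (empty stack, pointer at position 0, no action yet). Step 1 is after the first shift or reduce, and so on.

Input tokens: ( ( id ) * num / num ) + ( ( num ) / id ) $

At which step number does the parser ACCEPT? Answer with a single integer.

Step 1: shift (. Stack=[(] ptr=1 lookahead=( remaining=[( id ) * num / num ) + ( ( num ) / id ) $]
Step 2: shift (. Stack=[( (] ptr=2 lookahead=id remaining=[id ) * num / num ) + ( ( num ) / id ) $]
Step 3: shift id. Stack=[( ( id] ptr=3 lookahead=) remaining=[) * num / num ) + ( ( num ) / id ) $]
Step 4: reduce F->id. Stack=[( ( F] ptr=3 lookahead=) remaining=[) * num / num ) + ( ( num ) / id ) $]
Step 5: reduce T->F. Stack=[( ( T] ptr=3 lookahead=) remaining=[) * num / num ) + ( ( num ) / id ) $]
Step 6: reduce E->T. Stack=[( ( E] ptr=3 lookahead=) remaining=[) * num / num ) + ( ( num ) / id ) $]
Step 7: shift ). Stack=[( ( E )] ptr=4 lookahead=* remaining=[* num / num ) + ( ( num ) / id ) $]
Step 8: reduce F->( E ). Stack=[( F] ptr=4 lookahead=* remaining=[* num / num ) + ( ( num ) / id ) $]
Step 9: reduce T->F. Stack=[( T] ptr=4 lookahead=* remaining=[* num / num ) + ( ( num ) / id ) $]
Step 10: shift *. Stack=[( T *] ptr=5 lookahead=num remaining=[num / num ) + ( ( num ) / id ) $]
Step 11: shift num. Stack=[( T * num] ptr=6 lookahead=/ remaining=[/ num ) + ( ( num ) / id ) $]
Step 12: reduce F->num. Stack=[( T * F] ptr=6 lookahead=/ remaining=[/ num ) + ( ( num ) / id ) $]
Step 13: reduce T->T * F. Stack=[( T] ptr=6 lookahead=/ remaining=[/ num ) + ( ( num ) / id ) $]
Step 14: shift /. Stack=[( T /] ptr=7 lookahead=num remaining=[num ) + ( ( num ) / id ) $]
Step 15: shift num. Stack=[( T / num] ptr=8 lookahead=) remaining=[) + ( ( num ) / id ) $]
Step 16: reduce F->num. Stack=[( T / F] ptr=8 lookahead=) remaining=[) + ( ( num ) / id ) $]
Step 17: reduce T->T / F. Stack=[( T] ptr=8 lookahead=) remaining=[) + ( ( num ) / id ) $]
Step 18: reduce E->T. Stack=[( E] ptr=8 lookahead=) remaining=[) + ( ( num ) / id ) $]
Step 19: shift ). Stack=[( E )] ptr=9 lookahead=+ remaining=[+ ( ( num ) / id ) $]
Step 20: reduce F->( E ). Stack=[F] ptr=9 lookahead=+ remaining=[+ ( ( num ) / id ) $]
Step 21: reduce T->F. Stack=[T] ptr=9 lookahead=+ remaining=[+ ( ( num ) / id ) $]
Step 22: reduce E->T. Stack=[E] ptr=9 lookahead=+ remaining=[+ ( ( num ) / id ) $]
Step 23: shift +. Stack=[E +] ptr=10 lookahead=( remaining=[( ( num ) / id ) $]
Step 24: shift (. Stack=[E + (] ptr=11 lookahead=( remaining=[( num ) / id ) $]
Step 25: shift (. Stack=[E + ( (] ptr=12 lookahead=num remaining=[num ) / id ) $]
Step 26: shift num. Stack=[E + ( ( num] ptr=13 lookahead=) remaining=[) / id ) $]
Step 27: reduce F->num. Stack=[E + ( ( F] ptr=13 lookahead=) remaining=[) / id ) $]
Step 28: reduce T->F. Stack=[E + ( ( T] ptr=13 lookahead=) remaining=[) / id ) $]
Step 29: reduce E->T. Stack=[E + ( ( E] ptr=13 lookahead=) remaining=[) / id ) $]
Step 30: shift ). Stack=[E + ( ( E )] ptr=14 lookahead=/ remaining=[/ id ) $]
Step 31: reduce F->( E ). Stack=[E + ( F] ptr=14 lookahead=/ remaining=[/ id ) $]
Step 32: reduce T->F. Stack=[E + ( T] ptr=14 lookahead=/ remaining=[/ id ) $]
Step 33: shift /. Stack=[E + ( T /] ptr=15 lookahead=id remaining=[id ) $]
Step 34: shift id. Stack=[E + ( T / id] ptr=16 lookahead=) remaining=[) $]
Step 35: reduce F->id. Stack=[E + ( T / F] ptr=16 lookahead=) remaining=[) $]
Step 36: reduce T->T / F. Stack=[E + ( T] ptr=16 lookahead=) remaining=[) $]
Step 37: reduce E->T. Stack=[E + ( E] ptr=16 lookahead=) remaining=[) $]
Step 38: shift ). Stack=[E + ( E )] ptr=17 lookahead=$ remaining=[$]
Step 39: reduce F->( E ). Stack=[E + F] ptr=17 lookahead=$ remaining=[$]
Step 40: reduce T->F. Stack=[E + T] ptr=17 lookahead=$ remaining=[$]
Step 41: reduce E->E + T. Stack=[E] ptr=17 lookahead=$ remaining=[$]
Step 42: accept. Stack=[E] ptr=17 lookahead=$ remaining=[$]

Answer: 42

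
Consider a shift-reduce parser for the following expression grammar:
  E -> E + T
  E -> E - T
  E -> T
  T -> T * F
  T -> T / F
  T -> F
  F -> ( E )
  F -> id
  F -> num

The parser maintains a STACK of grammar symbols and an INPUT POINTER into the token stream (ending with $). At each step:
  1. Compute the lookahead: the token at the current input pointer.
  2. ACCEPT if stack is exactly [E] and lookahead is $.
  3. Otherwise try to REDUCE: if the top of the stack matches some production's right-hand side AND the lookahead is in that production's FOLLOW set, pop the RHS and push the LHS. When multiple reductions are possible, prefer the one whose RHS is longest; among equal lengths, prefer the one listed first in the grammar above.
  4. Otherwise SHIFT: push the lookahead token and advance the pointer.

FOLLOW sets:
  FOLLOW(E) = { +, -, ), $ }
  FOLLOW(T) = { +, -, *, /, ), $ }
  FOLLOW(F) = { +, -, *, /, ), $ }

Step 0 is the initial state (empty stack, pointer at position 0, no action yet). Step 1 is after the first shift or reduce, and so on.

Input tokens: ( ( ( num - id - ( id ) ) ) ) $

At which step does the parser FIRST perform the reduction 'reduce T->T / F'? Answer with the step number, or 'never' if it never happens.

Answer: never

Derivation:
Step 1: shift (. Stack=[(] ptr=1 lookahead=( remaining=[( ( num - id - ( id ) ) ) ) $]
Step 2: shift (. Stack=[( (] ptr=2 lookahead=( remaining=[( num - id - ( id ) ) ) ) $]
Step 3: shift (. Stack=[( ( (] ptr=3 lookahead=num remaining=[num - id - ( id ) ) ) ) $]
Step 4: shift num. Stack=[( ( ( num] ptr=4 lookahead=- remaining=[- id - ( id ) ) ) ) $]
Step 5: reduce F->num. Stack=[( ( ( F] ptr=4 lookahead=- remaining=[- id - ( id ) ) ) ) $]
Step 6: reduce T->F. Stack=[( ( ( T] ptr=4 lookahead=- remaining=[- id - ( id ) ) ) ) $]
Step 7: reduce E->T. Stack=[( ( ( E] ptr=4 lookahead=- remaining=[- id - ( id ) ) ) ) $]
Step 8: shift -. Stack=[( ( ( E -] ptr=5 lookahead=id remaining=[id - ( id ) ) ) ) $]
Step 9: shift id. Stack=[( ( ( E - id] ptr=6 lookahead=- remaining=[- ( id ) ) ) ) $]
Step 10: reduce F->id. Stack=[( ( ( E - F] ptr=6 lookahead=- remaining=[- ( id ) ) ) ) $]
Step 11: reduce T->F. Stack=[( ( ( E - T] ptr=6 lookahead=- remaining=[- ( id ) ) ) ) $]
Step 12: reduce E->E - T. Stack=[( ( ( E] ptr=6 lookahead=- remaining=[- ( id ) ) ) ) $]
Step 13: shift -. Stack=[( ( ( E -] ptr=7 lookahead=( remaining=[( id ) ) ) ) $]
Step 14: shift (. Stack=[( ( ( E - (] ptr=8 lookahead=id remaining=[id ) ) ) ) $]
Step 15: shift id. Stack=[( ( ( E - ( id] ptr=9 lookahead=) remaining=[) ) ) ) $]
Step 16: reduce F->id. Stack=[( ( ( E - ( F] ptr=9 lookahead=) remaining=[) ) ) ) $]
Step 17: reduce T->F. Stack=[( ( ( E - ( T] ptr=9 lookahead=) remaining=[) ) ) ) $]
Step 18: reduce E->T. Stack=[( ( ( E - ( E] ptr=9 lookahead=) remaining=[) ) ) ) $]
Step 19: shift ). Stack=[( ( ( E - ( E )] ptr=10 lookahead=) remaining=[) ) ) $]
Step 20: reduce F->( E ). Stack=[( ( ( E - F] ptr=10 lookahead=) remaining=[) ) ) $]
Step 21: reduce T->F. Stack=[( ( ( E - T] ptr=10 lookahead=) remaining=[) ) ) $]
Step 22: reduce E->E - T. Stack=[( ( ( E] ptr=10 lookahead=) remaining=[) ) ) $]
Step 23: shift ). Stack=[( ( ( E )] ptr=11 lookahead=) remaining=[) ) $]
Step 24: reduce F->( E ). Stack=[( ( F] ptr=11 lookahead=) remaining=[) ) $]
Step 25: reduce T->F. Stack=[( ( T] ptr=11 lookahead=) remaining=[) ) $]
Step 26: reduce E->T. Stack=[( ( E] ptr=11 lookahead=) remaining=[) ) $]
Step 27: shift ). Stack=[( ( E )] ptr=12 lookahead=) remaining=[) $]
Step 28: reduce F->( E ). Stack=[( F] ptr=12 lookahead=) remaining=[) $]
Step 29: reduce T->F. Stack=[( T] ptr=12 lookahead=) remaining=[) $]
Step 30: reduce E->T. Stack=[( E] ptr=12 lookahead=) remaining=[) $]
Step 31: shift ). Stack=[( E )] ptr=13 lookahead=$ remaining=[$]
Step 32: reduce F->( E ). Stack=[F] ptr=13 lookahead=$ remaining=[$]
Step 33: reduce T->F. Stack=[T] ptr=13 lookahead=$ remaining=[$]
Step 34: reduce E->T. Stack=[E] ptr=13 lookahead=$ remaining=[$]
Step 35: accept. Stack=[E] ptr=13 lookahead=$ remaining=[$]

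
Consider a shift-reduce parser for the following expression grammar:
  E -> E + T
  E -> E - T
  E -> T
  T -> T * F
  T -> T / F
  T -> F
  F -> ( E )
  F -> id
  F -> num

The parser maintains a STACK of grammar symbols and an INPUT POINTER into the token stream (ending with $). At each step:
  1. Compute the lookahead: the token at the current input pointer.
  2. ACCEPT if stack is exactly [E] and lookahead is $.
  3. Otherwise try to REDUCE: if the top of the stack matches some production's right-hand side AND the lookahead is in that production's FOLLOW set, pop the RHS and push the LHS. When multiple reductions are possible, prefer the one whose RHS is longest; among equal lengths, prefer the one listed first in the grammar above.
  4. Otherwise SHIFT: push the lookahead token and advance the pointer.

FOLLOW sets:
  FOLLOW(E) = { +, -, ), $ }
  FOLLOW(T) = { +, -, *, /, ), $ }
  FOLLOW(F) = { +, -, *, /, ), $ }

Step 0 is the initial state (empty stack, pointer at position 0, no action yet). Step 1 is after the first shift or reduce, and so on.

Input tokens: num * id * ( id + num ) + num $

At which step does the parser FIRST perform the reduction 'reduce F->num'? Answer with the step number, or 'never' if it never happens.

Step 1: shift num. Stack=[num] ptr=1 lookahead=* remaining=[* id * ( id + num ) + num $]
Step 2: reduce F->num. Stack=[F] ptr=1 lookahead=* remaining=[* id * ( id + num ) + num $]

Answer: 2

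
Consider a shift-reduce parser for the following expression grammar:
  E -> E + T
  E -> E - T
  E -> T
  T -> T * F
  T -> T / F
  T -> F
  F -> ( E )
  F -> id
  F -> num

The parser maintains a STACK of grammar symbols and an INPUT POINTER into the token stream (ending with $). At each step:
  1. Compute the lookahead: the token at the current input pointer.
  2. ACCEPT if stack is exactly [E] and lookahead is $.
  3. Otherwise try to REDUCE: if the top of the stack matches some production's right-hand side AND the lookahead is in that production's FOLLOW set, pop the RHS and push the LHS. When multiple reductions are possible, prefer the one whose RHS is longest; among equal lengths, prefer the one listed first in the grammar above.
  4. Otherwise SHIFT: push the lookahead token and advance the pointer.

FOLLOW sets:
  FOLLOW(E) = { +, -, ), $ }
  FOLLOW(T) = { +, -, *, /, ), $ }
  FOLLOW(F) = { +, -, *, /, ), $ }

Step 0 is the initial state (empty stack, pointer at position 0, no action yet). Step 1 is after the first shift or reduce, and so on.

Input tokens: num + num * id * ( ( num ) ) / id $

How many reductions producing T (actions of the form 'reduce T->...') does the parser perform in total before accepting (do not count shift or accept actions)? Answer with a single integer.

Step 1: shift num. Stack=[num] ptr=1 lookahead=+ remaining=[+ num * id * ( ( num ) ) / id $]
Step 2: reduce F->num. Stack=[F] ptr=1 lookahead=+ remaining=[+ num * id * ( ( num ) ) / id $]
Step 3: reduce T->F. Stack=[T] ptr=1 lookahead=+ remaining=[+ num * id * ( ( num ) ) / id $]
Step 4: reduce E->T. Stack=[E] ptr=1 lookahead=+ remaining=[+ num * id * ( ( num ) ) / id $]
Step 5: shift +. Stack=[E +] ptr=2 lookahead=num remaining=[num * id * ( ( num ) ) / id $]
Step 6: shift num. Stack=[E + num] ptr=3 lookahead=* remaining=[* id * ( ( num ) ) / id $]
Step 7: reduce F->num. Stack=[E + F] ptr=3 lookahead=* remaining=[* id * ( ( num ) ) / id $]
Step 8: reduce T->F. Stack=[E + T] ptr=3 lookahead=* remaining=[* id * ( ( num ) ) / id $]
Step 9: shift *. Stack=[E + T *] ptr=4 lookahead=id remaining=[id * ( ( num ) ) / id $]
Step 10: shift id. Stack=[E + T * id] ptr=5 lookahead=* remaining=[* ( ( num ) ) / id $]
Step 11: reduce F->id. Stack=[E + T * F] ptr=5 lookahead=* remaining=[* ( ( num ) ) / id $]
Step 12: reduce T->T * F. Stack=[E + T] ptr=5 lookahead=* remaining=[* ( ( num ) ) / id $]
Step 13: shift *. Stack=[E + T *] ptr=6 lookahead=( remaining=[( ( num ) ) / id $]
Step 14: shift (. Stack=[E + T * (] ptr=7 lookahead=( remaining=[( num ) ) / id $]
Step 15: shift (. Stack=[E + T * ( (] ptr=8 lookahead=num remaining=[num ) ) / id $]
Step 16: shift num. Stack=[E + T * ( ( num] ptr=9 lookahead=) remaining=[) ) / id $]
Step 17: reduce F->num. Stack=[E + T * ( ( F] ptr=9 lookahead=) remaining=[) ) / id $]
Step 18: reduce T->F. Stack=[E + T * ( ( T] ptr=9 lookahead=) remaining=[) ) / id $]
Step 19: reduce E->T. Stack=[E + T * ( ( E] ptr=9 lookahead=) remaining=[) ) / id $]
Step 20: shift ). Stack=[E + T * ( ( E )] ptr=10 lookahead=) remaining=[) / id $]
Step 21: reduce F->( E ). Stack=[E + T * ( F] ptr=10 lookahead=) remaining=[) / id $]
Step 22: reduce T->F. Stack=[E + T * ( T] ptr=10 lookahead=) remaining=[) / id $]
Step 23: reduce E->T. Stack=[E + T * ( E] ptr=10 lookahead=) remaining=[) / id $]
Step 24: shift ). Stack=[E + T * ( E )] ptr=11 lookahead=/ remaining=[/ id $]
Step 25: reduce F->( E ). Stack=[E + T * F] ptr=11 lookahead=/ remaining=[/ id $]
Step 26: reduce T->T * F. Stack=[E + T] ptr=11 lookahead=/ remaining=[/ id $]
Step 27: shift /. Stack=[E + T /] ptr=12 lookahead=id remaining=[id $]
Step 28: shift id. Stack=[E + T / id] ptr=13 lookahead=$ remaining=[$]
Step 29: reduce F->id. Stack=[E + T / F] ptr=13 lookahead=$ remaining=[$]
Step 30: reduce T->T / F. Stack=[E + T] ptr=13 lookahead=$ remaining=[$]
Step 31: reduce E->E + T. Stack=[E] ptr=13 lookahead=$ remaining=[$]
Step 32: accept. Stack=[E] ptr=13 lookahead=$ remaining=[$]

Answer: 7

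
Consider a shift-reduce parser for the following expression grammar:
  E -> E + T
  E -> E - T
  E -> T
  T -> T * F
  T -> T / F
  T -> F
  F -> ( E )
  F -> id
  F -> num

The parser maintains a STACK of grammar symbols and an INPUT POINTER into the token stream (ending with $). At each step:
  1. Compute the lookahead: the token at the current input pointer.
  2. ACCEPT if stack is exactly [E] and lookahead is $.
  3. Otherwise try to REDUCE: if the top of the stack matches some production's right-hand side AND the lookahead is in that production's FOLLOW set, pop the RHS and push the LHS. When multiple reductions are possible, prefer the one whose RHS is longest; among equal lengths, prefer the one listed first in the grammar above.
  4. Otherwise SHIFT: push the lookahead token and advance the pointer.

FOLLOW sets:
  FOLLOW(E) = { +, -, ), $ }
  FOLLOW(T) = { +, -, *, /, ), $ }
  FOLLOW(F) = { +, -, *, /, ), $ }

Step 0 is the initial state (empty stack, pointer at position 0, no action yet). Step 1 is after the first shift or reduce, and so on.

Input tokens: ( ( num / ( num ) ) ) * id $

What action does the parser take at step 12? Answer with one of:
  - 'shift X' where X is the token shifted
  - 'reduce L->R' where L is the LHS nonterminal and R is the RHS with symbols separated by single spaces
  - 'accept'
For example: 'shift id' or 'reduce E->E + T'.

Step 1: shift (. Stack=[(] ptr=1 lookahead=( remaining=[( num / ( num ) ) ) * id $]
Step 2: shift (. Stack=[( (] ptr=2 lookahead=num remaining=[num / ( num ) ) ) * id $]
Step 3: shift num. Stack=[( ( num] ptr=3 lookahead=/ remaining=[/ ( num ) ) ) * id $]
Step 4: reduce F->num. Stack=[( ( F] ptr=3 lookahead=/ remaining=[/ ( num ) ) ) * id $]
Step 5: reduce T->F. Stack=[( ( T] ptr=3 lookahead=/ remaining=[/ ( num ) ) ) * id $]
Step 6: shift /. Stack=[( ( T /] ptr=4 lookahead=( remaining=[( num ) ) ) * id $]
Step 7: shift (. Stack=[( ( T / (] ptr=5 lookahead=num remaining=[num ) ) ) * id $]
Step 8: shift num. Stack=[( ( T / ( num] ptr=6 lookahead=) remaining=[) ) ) * id $]
Step 9: reduce F->num. Stack=[( ( T / ( F] ptr=6 lookahead=) remaining=[) ) ) * id $]
Step 10: reduce T->F. Stack=[( ( T / ( T] ptr=6 lookahead=) remaining=[) ) ) * id $]
Step 11: reduce E->T. Stack=[( ( T / ( E] ptr=6 lookahead=) remaining=[) ) ) * id $]
Step 12: shift ). Stack=[( ( T / ( E )] ptr=7 lookahead=) remaining=[) ) * id $]

Answer: shift )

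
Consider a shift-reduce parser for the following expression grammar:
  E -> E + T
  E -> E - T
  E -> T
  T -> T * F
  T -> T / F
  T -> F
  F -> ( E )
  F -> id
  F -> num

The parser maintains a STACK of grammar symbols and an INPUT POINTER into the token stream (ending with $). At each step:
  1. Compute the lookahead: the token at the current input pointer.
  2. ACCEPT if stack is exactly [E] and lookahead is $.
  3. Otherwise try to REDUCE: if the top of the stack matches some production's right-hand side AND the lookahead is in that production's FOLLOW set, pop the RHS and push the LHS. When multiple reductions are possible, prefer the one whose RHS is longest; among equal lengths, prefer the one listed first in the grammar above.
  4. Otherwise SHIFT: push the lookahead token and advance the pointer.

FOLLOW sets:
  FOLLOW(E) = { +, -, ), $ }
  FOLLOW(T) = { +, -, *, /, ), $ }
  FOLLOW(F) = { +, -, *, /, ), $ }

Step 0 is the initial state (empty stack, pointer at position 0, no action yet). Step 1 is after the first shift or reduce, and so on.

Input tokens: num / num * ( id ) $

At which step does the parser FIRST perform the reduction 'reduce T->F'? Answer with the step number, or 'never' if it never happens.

Answer: 3

Derivation:
Step 1: shift num. Stack=[num] ptr=1 lookahead=/ remaining=[/ num * ( id ) $]
Step 2: reduce F->num. Stack=[F] ptr=1 lookahead=/ remaining=[/ num * ( id ) $]
Step 3: reduce T->F. Stack=[T] ptr=1 lookahead=/ remaining=[/ num * ( id ) $]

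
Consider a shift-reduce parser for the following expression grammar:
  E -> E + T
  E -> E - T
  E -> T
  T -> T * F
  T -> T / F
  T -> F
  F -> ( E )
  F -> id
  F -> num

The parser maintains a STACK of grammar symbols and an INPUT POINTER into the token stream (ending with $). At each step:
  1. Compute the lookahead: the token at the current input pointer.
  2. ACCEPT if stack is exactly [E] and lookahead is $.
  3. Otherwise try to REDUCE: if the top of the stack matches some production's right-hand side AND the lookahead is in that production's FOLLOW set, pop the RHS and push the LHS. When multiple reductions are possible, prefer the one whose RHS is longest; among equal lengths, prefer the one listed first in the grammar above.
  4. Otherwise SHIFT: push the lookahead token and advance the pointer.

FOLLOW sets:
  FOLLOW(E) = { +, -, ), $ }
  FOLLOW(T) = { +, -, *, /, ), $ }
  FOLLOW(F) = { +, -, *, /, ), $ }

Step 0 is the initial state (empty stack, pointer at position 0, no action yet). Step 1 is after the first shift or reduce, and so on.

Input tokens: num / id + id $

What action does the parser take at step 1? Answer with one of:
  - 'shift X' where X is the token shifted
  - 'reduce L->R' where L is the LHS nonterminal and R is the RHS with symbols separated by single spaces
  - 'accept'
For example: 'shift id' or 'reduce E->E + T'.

Step 1: shift num. Stack=[num] ptr=1 lookahead=/ remaining=[/ id + id $]

Answer: shift num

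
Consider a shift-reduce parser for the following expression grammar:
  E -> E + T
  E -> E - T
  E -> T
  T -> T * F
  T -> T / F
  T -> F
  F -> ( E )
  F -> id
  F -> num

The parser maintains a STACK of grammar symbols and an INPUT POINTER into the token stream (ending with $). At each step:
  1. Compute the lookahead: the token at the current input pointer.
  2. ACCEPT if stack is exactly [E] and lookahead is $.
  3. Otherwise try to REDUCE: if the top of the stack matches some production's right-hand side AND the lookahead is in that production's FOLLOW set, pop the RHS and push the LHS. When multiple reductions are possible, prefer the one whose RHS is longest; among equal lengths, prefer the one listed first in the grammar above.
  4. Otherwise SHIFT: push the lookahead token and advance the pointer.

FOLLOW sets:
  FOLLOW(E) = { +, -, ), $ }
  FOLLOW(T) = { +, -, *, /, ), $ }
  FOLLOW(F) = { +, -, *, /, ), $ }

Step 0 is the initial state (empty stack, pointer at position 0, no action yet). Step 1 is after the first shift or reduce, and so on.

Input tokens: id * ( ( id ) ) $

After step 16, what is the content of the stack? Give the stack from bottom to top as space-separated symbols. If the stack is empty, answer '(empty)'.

Step 1: shift id. Stack=[id] ptr=1 lookahead=* remaining=[* ( ( id ) ) $]
Step 2: reduce F->id. Stack=[F] ptr=1 lookahead=* remaining=[* ( ( id ) ) $]
Step 3: reduce T->F. Stack=[T] ptr=1 lookahead=* remaining=[* ( ( id ) ) $]
Step 4: shift *. Stack=[T *] ptr=2 lookahead=( remaining=[( ( id ) ) $]
Step 5: shift (. Stack=[T * (] ptr=3 lookahead=( remaining=[( id ) ) $]
Step 6: shift (. Stack=[T * ( (] ptr=4 lookahead=id remaining=[id ) ) $]
Step 7: shift id. Stack=[T * ( ( id] ptr=5 lookahead=) remaining=[) ) $]
Step 8: reduce F->id. Stack=[T * ( ( F] ptr=5 lookahead=) remaining=[) ) $]
Step 9: reduce T->F. Stack=[T * ( ( T] ptr=5 lookahead=) remaining=[) ) $]
Step 10: reduce E->T. Stack=[T * ( ( E] ptr=5 lookahead=) remaining=[) ) $]
Step 11: shift ). Stack=[T * ( ( E )] ptr=6 lookahead=) remaining=[) $]
Step 12: reduce F->( E ). Stack=[T * ( F] ptr=6 lookahead=) remaining=[) $]
Step 13: reduce T->F. Stack=[T * ( T] ptr=6 lookahead=) remaining=[) $]
Step 14: reduce E->T. Stack=[T * ( E] ptr=6 lookahead=) remaining=[) $]
Step 15: shift ). Stack=[T * ( E )] ptr=7 lookahead=$ remaining=[$]
Step 16: reduce F->( E ). Stack=[T * F] ptr=7 lookahead=$ remaining=[$]

Answer: T * F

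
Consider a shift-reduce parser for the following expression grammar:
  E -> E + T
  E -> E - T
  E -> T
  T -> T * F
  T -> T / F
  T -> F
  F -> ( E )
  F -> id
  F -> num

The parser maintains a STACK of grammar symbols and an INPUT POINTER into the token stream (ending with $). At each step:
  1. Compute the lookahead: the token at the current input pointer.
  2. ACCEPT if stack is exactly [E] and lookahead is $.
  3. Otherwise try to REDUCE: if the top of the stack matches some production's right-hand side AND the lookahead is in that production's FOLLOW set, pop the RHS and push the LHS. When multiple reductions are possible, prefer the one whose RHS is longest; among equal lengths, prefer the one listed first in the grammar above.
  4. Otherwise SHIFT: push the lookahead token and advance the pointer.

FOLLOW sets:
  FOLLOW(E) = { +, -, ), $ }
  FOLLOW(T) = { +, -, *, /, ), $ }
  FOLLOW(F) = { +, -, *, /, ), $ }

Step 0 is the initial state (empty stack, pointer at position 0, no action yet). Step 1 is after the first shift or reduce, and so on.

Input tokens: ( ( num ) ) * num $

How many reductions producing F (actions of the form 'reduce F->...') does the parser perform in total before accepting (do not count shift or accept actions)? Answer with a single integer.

Answer: 4

Derivation:
Step 1: shift (. Stack=[(] ptr=1 lookahead=( remaining=[( num ) ) * num $]
Step 2: shift (. Stack=[( (] ptr=2 lookahead=num remaining=[num ) ) * num $]
Step 3: shift num. Stack=[( ( num] ptr=3 lookahead=) remaining=[) ) * num $]
Step 4: reduce F->num. Stack=[( ( F] ptr=3 lookahead=) remaining=[) ) * num $]
Step 5: reduce T->F. Stack=[( ( T] ptr=3 lookahead=) remaining=[) ) * num $]
Step 6: reduce E->T. Stack=[( ( E] ptr=3 lookahead=) remaining=[) ) * num $]
Step 7: shift ). Stack=[( ( E )] ptr=4 lookahead=) remaining=[) * num $]
Step 8: reduce F->( E ). Stack=[( F] ptr=4 lookahead=) remaining=[) * num $]
Step 9: reduce T->F. Stack=[( T] ptr=4 lookahead=) remaining=[) * num $]
Step 10: reduce E->T. Stack=[( E] ptr=4 lookahead=) remaining=[) * num $]
Step 11: shift ). Stack=[( E )] ptr=5 lookahead=* remaining=[* num $]
Step 12: reduce F->( E ). Stack=[F] ptr=5 lookahead=* remaining=[* num $]
Step 13: reduce T->F. Stack=[T] ptr=5 lookahead=* remaining=[* num $]
Step 14: shift *. Stack=[T *] ptr=6 lookahead=num remaining=[num $]
Step 15: shift num. Stack=[T * num] ptr=7 lookahead=$ remaining=[$]
Step 16: reduce F->num. Stack=[T * F] ptr=7 lookahead=$ remaining=[$]
Step 17: reduce T->T * F. Stack=[T] ptr=7 lookahead=$ remaining=[$]
Step 18: reduce E->T. Stack=[E] ptr=7 lookahead=$ remaining=[$]
Step 19: accept. Stack=[E] ptr=7 lookahead=$ remaining=[$]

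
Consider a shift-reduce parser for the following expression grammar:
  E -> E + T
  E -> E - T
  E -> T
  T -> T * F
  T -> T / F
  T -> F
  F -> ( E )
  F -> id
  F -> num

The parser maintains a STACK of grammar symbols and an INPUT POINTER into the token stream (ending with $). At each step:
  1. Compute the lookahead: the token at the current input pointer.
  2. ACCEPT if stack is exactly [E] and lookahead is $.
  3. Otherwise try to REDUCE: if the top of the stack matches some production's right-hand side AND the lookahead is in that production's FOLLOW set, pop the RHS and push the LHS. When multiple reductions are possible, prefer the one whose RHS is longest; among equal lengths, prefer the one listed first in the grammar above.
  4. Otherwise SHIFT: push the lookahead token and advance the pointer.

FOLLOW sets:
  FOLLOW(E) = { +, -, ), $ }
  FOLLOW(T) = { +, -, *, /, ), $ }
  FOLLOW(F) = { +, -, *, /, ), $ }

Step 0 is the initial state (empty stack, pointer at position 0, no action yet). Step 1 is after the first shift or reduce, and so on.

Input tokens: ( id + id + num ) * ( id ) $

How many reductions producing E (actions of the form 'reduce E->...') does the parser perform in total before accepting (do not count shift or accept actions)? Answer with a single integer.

Step 1: shift (. Stack=[(] ptr=1 lookahead=id remaining=[id + id + num ) * ( id ) $]
Step 2: shift id. Stack=[( id] ptr=2 lookahead=+ remaining=[+ id + num ) * ( id ) $]
Step 3: reduce F->id. Stack=[( F] ptr=2 lookahead=+ remaining=[+ id + num ) * ( id ) $]
Step 4: reduce T->F. Stack=[( T] ptr=2 lookahead=+ remaining=[+ id + num ) * ( id ) $]
Step 5: reduce E->T. Stack=[( E] ptr=2 lookahead=+ remaining=[+ id + num ) * ( id ) $]
Step 6: shift +. Stack=[( E +] ptr=3 lookahead=id remaining=[id + num ) * ( id ) $]
Step 7: shift id. Stack=[( E + id] ptr=4 lookahead=+ remaining=[+ num ) * ( id ) $]
Step 8: reduce F->id. Stack=[( E + F] ptr=4 lookahead=+ remaining=[+ num ) * ( id ) $]
Step 9: reduce T->F. Stack=[( E + T] ptr=4 lookahead=+ remaining=[+ num ) * ( id ) $]
Step 10: reduce E->E + T. Stack=[( E] ptr=4 lookahead=+ remaining=[+ num ) * ( id ) $]
Step 11: shift +. Stack=[( E +] ptr=5 lookahead=num remaining=[num ) * ( id ) $]
Step 12: shift num. Stack=[( E + num] ptr=6 lookahead=) remaining=[) * ( id ) $]
Step 13: reduce F->num. Stack=[( E + F] ptr=6 lookahead=) remaining=[) * ( id ) $]
Step 14: reduce T->F. Stack=[( E + T] ptr=6 lookahead=) remaining=[) * ( id ) $]
Step 15: reduce E->E + T. Stack=[( E] ptr=6 lookahead=) remaining=[) * ( id ) $]
Step 16: shift ). Stack=[( E )] ptr=7 lookahead=* remaining=[* ( id ) $]
Step 17: reduce F->( E ). Stack=[F] ptr=7 lookahead=* remaining=[* ( id ) $]
Step 18: reduce T->F. Stack=[T] ptr=7 lookahead=* remaining=[* ( id ) $]
Step 19: shift *. Stack=[T *] ptr=8 lookahead=( remaining=[( id ) $]
Step 20: shift (. Stack=[T * (] ptr=9 lookahead=id remaining=[id ) $]
Step 21: shift id. Stack=[T * ( id] ptr=10 lookahead=) remaining=[) $]
Step 22: reduce F->id. Stack=[T * ( F] ptr=10 lookahead=) remaining=[) $]
Step 23: reduce T->F. Stack=[T * ( T] ptr=10 lookahead=) remaining=[) $]
Step 24: reduce E->T. Stack=[T * ( E] ptr=10 lookahead=) remaining=[) $]
Step 25: shift ). Stack=[T * ( E )] ptr=11 lookahead=$ remaining=[$]
Step 26: reduce F->( E ). Stack=[T * F] ptr=11 lookahead=$ remaining=[$]
Step 27: reduce T->T * F. Stack=[T] ptr=11 lookahead=$ remaining=[$]
Step 28: reduce E->T. Stack=[E] ptr=11 lookahead=$ remaining=[$]
Step 29: accept. Stack=[E] ptr=11 lookahead=$ remaining=[$]

Answer: 5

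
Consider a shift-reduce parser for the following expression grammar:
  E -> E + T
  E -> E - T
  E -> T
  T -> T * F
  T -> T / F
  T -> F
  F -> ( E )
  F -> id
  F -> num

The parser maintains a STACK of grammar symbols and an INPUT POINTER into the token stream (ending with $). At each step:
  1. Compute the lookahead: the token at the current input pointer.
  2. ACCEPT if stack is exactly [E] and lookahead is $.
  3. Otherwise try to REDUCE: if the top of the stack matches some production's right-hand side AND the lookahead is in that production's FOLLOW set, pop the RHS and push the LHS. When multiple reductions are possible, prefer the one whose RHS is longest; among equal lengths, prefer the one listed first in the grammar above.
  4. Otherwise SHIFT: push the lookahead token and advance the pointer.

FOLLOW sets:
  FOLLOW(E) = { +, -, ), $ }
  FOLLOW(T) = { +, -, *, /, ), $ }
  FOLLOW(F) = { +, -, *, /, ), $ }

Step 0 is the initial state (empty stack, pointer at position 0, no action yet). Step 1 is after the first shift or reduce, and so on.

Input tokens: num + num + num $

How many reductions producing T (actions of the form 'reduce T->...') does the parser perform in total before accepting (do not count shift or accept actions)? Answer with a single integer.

Step 1: shift num. Stack=[num] ptr=1 lookahead=+ remaining=[+ num + num $]
Step 2: reduce F->num. Stack=[F] ptr=1 lookahead=+ remaining=[+ num + num $]
Step 3: reduce T->F. Stack=[T] ptr=1 lookahead=+ remaining=[+ num + num $]
Step 4: reduce E->T. Stack=[E] ptr=1 lookahead=+ remaining=[+ num + num $]
Step 5: shift +. Stack=[E +] ptr=2 lookahead=num remaining=[num + num $]
Step 6: shift num. Stack=[E + num] ptr=3 lookahead=+ remaining=[+ num $]
Step 7: reduce F->num. Stack=[E + F] ptr=3 lookahead=+ remaining=[+ num $]
Step 8: reduce T->F. Stack=[E + T] ptr=3 lookahead=+ remaining=[+ num $]
Step 9: reduce E->E + T. Stack=[E] ptr=3 lookahead=+ remaining=[+ num $]
Step 10: shift +. Stack=[E +] ptr=4 lookahead=num remaining=[num $]
Step 11: shift num. Stack=[E + num] ptr=5 lookahead=$ remaining=[$]
Step 12: reduce F->num. Stack=[E + F] ptr=5 lookahead=$ remaining=[$]
Step 13: reduce T->F. Stack=[E + T] ptr=5 lookahead=$ remaining=[$]
Step 14: reduce E->E + T. Stack=[E] ptr=5 lookahead=$ remaining=[$]
Step 15: accept. Stack=[E] ptr=5 lookahead=$ remaining=[$]

Answer: 3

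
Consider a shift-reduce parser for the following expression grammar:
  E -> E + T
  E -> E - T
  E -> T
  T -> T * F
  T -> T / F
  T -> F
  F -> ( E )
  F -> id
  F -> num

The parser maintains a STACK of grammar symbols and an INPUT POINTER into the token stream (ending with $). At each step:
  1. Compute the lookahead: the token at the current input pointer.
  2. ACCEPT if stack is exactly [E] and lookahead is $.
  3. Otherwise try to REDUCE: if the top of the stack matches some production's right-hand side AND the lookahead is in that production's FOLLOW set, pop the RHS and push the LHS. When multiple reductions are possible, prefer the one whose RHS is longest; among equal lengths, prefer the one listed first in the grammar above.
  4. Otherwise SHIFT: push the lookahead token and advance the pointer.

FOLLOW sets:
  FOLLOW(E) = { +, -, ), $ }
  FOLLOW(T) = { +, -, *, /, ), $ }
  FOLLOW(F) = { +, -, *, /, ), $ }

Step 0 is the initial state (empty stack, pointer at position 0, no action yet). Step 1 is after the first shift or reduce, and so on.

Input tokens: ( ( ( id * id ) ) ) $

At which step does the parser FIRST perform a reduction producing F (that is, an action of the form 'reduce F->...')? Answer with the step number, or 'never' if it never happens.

Answer: 5

Derivation:
Step 1: shift (. Stack=[(] ptr=1 lookahead=( remaining=[( ( id * id ) ) ) $]
Step 2: shift (. Stack=[( (] ptr=2 lookahead=( remaining=[( id * id ) ) ) $]
Step 3: shift (. Stack=[( ( (] ptr=3 lookahead=id remaining=[id * id ) ) ) $]
Step 4: shift id. Stack=[( ( ( id] ptr=4 lookahead=* remaining=[* id ) ) ) $]
Step 5: reduce F->id. Stack=[( ( ( F] ptr=4 lookahead=* remaining=[* id ) ) ) $]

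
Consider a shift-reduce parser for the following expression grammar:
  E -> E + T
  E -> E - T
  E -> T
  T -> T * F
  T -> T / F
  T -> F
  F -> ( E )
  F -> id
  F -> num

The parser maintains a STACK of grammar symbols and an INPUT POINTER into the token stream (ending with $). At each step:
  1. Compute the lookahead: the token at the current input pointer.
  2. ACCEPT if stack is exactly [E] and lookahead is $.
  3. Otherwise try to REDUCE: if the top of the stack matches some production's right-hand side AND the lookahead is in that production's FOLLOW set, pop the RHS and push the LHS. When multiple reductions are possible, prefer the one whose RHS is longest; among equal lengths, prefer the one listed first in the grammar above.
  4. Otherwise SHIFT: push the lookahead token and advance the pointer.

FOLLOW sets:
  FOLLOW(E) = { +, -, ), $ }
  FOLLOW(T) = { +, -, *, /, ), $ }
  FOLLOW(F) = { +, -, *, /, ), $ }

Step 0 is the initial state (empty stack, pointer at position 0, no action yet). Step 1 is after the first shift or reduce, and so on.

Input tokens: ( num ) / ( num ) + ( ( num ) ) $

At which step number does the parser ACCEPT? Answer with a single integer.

Answer: 34

Derivation:
Step 1: shift (. Stack=[(] ptr=1 lookahead=num remaining=[num ) / ( num ) + ( ( num ) ) $]
Step 2: shift num. Stack=[( num] ptr=2 lookahead=) remaining=[) / ( num ) + ( ( num ) ) $]
Step 3: reduce F->num. Stack=[( F] ptr=2 lookahead=) remaining=[) / ( num ) + ( ( num ) ) $]
Step 4: reduce T->F. Stack=[( T] ptr=2 lookahead=) remaining=[) / ( num ) + ( ( num ) ) $]
Step 5: reduce E->T. Stack=[( E] ptr=2 lookahead=) remaining=[) / ( num ) + ( ( num ) ) $]
Step 6: shift ). Stack=[( E )] ptr=3 lookahead=/ remaining=[/ ( num ) + ( ( num ) ) $]
Step 7: reduce F->( E ). Stack=[F] ptr=3 lookahead=/ remaining=[/ ( num ) + ( ( num ) ) $]
Step 8: reduce T->F. Stack=[T] ptr=3 lookahead=/ remaining=[/ ( num ) + ( ( num ) ) $]
Step 9: shift /. Stack=[T /] ptr=4 lookahead=( remaining=[( num ) + ( ( num ) ) $]
Step 10: shift (. Stack=[T / (] ptr=5 lookahead=num remaining=[num ) + ( ( num ) ) $]
Step 11: shift num. Stack=[T / ( num] ptr=6 lookahead=) remaining=[) + ( ( num ) ) $]
Step 12: reduce F->num. Stack=[T / ( F] ptr=6 lookahead=) remaining=[) + ( ( num ) ) $]
Step 13: reduce T->F. Stack=[T / ( T] ptr=6 lookahead=) remaining=[) + ( ( num ) ) $]
Step 14: reduce E->T. Stack=[T / ( E] ptr=6 lookahead=) remaining=[) + ( ( num ) ) $]
Step 15: shift ). Stack=[T / ( E )] ptr=7 lookahead=+ remaining=[+ ( ( num ) ) $]
Step 16: reduce F->( E ). Stack=[T / F] ptr=7 lookahead=+ remaining=[+ ( ( num ) ) $]
Step 17: reduce T->T / F. Stack=[T] ptr=7 lookahead=+ remaining=[+ ( ( num ) ) $]
Step 18: reduce E->T. Stack=[E] ptr=7 lookahead=+ remaining=[+ ( ( num ) ) $]
Step 19: shift +. Stack=[E +] ptr=8 lookahead=( remaining=[( ( num ) ) $]
Step 20: shift (. Stack=[E + (] ptr=9 lookahead=( remaining=[( num ) ) $]
Step 21: shift (. Stack=[E + ( (] ptr=10 lookahead=num remaining=[num ) ) $]
Step 22: shift num. Stack=[E + ( ( num] ptr=11 lookahead=) remaining=[) ) $]
Step 23: reduce F->num. Stack=[E + ( ( F] ptr=11 lookahead=) remaining=[) ) $]
Step 24: reduce T->F. Stack=[E + ( ( T] ptr=11 lookahead=) remaining=[) ) $]
Step 25: reduce E->T. Stack=[E + ( ( E] ptr=11 lookahead=) remaining=[) ) $]
Step 26: shift ). Stack=[E + ( ( E )] ptr=12 lookahead=) remaining=[) $]
Step 27: reduce F->( E ). Stack=[E + ( F] ptr=12 lookahead=) remaining=[) $]
Step 28: reduce T->F. Stack=[E + ( T] ptr=12 lookahead=) remaining=[) $]
Step 29: reduce E->T. Stack=[E + ( E] ptr=12 lookahead=) remaining=[) $]
Step 30: shift ). Stack=[E + ( E )] ptr=13 lookahead=$ remaining=[$]
Step 31: reduce F->( E ). Stack=[E + F] ptr=13 lookahead=$ remaining=[$]
Step 32: reduce T->F. Stack=[E + T] ptr=13 lookahead=$ remaining=[$]
Step 33: reduce E->E + T. Stack=[E] ptr=13 lookahead=$ remaining=[$]
Step 34: accept. Stack=[E] ptr=13 lookahead=$ remaining=[$]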